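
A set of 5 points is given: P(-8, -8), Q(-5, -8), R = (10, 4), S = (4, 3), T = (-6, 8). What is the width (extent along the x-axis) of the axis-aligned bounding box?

18

max x = 10, min x = -8, so width = 18.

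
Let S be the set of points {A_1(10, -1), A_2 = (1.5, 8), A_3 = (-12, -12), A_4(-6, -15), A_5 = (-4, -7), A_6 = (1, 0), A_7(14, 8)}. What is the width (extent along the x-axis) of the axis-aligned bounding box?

26

max x = 14, min x = -12, so width = 26.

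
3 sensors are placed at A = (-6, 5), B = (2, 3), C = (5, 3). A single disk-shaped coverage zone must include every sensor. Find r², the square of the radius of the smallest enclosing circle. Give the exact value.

31.25

Side lengths²: AB² = 68, AC² = 125, BC² = 9.
Since AC² = 125 ≥ 68 + 9 = 77, the angle opposite AC is not acute, so the smallest enclosing circle has AC as diameter.
Centre = midpoint of AC = (-0.5, 4), r² = 125/4 = 31.25.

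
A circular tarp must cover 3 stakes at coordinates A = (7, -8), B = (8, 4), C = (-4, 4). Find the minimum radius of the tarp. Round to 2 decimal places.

Side lengths²: AB² = 145, AC² = 265, BC² = 144.
Since AC² = 265 < 145 + 144 = 289, the triangle is acute, so the smallest enclosing circle is the circumcircle.
Circumcentre = (2, -37/24), r² = 38425/576.
r = √(38425/576) ≈ 8.17.

8.17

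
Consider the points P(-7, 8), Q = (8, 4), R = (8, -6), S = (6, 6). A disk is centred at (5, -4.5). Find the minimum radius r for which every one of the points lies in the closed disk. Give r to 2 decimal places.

The required radius is the distance from (5, -4.5) to the farthest point.
Squared distances: 300.25, 81.25, 11.25, 111.25.
Maximum is 300.25, attained at P.
r = √(300.25) ≈ 17.33.

17.33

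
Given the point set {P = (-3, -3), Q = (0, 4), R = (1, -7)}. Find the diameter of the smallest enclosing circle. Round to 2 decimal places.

11.05

Side lengths²: PQ² = 58, PR² = 32, QR² = 122.
Since QR² = 122 ≥ 58 + 32 = 90, the angle opposite QR is not acute, so the smallest enclosing circle has QR as diameter.
Centre = midpoint of QR = (0.5, -1.5), r² = 122/4 = 30.5.
Diameter = 2r = 2√(30.5) ≈ 11.05.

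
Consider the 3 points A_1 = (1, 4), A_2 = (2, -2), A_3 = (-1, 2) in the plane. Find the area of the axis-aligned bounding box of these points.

x ranges over [-1, 2], width 3.
y ranges over [-2, 4], height 6.
Area = 3 × 6 = 18.

18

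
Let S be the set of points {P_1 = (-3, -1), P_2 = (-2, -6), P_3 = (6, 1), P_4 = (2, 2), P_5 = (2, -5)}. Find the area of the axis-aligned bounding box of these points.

72

x ranges over [-3, 6], width 9.
y ranges over [-6, 2], height 8.
Area = 9 × 8 = 72.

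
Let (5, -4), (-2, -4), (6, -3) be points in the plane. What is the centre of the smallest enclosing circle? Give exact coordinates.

(2, -3.5)

Call the three points A, B, C in the order given.
Side lengths²: AB² = 49, AC² = 2, BC² = 65.
Since BC² = 65 ≥ 49 + 2 = 51, the angle opposite BC is not acute, so the smallest enclosing circle has BC as diameter.
Centre = midpoint of BC = (2, -3.5), r² = 65/4 = 16.25.
Centre = (2, -3.5).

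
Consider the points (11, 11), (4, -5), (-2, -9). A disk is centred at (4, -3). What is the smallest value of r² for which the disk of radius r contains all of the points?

245

The required radius is the distance from (4, -3) to the farthest point.
Squared distances: 245, 4, 72.
Maximum is 245, attained at (11, 11).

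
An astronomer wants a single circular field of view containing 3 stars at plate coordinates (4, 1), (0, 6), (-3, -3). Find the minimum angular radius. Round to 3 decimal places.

4.801

Call the three points A, B, C in the order given.
Side lengths²: AB² = 41, AC² = 65, BC² = 90.
Since BC² = 90 < 65 + 41 = 106, the triangle is acute, so the smallest enclosing circle is the circumcircle.
Circumcentre = (-27/34, 43/34), r² = 13325/578.
r = √(13325/578) ≈ 4.801.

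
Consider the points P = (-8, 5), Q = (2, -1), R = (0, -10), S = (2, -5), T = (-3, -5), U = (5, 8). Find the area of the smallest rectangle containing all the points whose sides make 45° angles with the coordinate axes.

264.5

In coordinates u = x + y, v = x − y the rectangle is axis-aligned; the map (x,y)→(u,v) scales areas by 2.
u-values: -3, 1, -10, -3, -8, 13; range = 13 − (-10) = 23.
v-values: -13, 3, 10, 7, 2, -3; range = 10 − (-13) = 23.
Area = (23 × 23) / 2 = 264.5.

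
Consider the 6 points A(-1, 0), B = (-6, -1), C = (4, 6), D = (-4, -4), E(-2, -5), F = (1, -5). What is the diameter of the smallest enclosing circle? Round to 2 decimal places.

12.81

A smallest enclosing disk is always determined by at most three of the input points on its boundary.
The farthest pair is C–D with squared distance 164. The circle on this segment as diameter has centre (0, 1) and r² = 164/4 = 41.
Check A: distance² to centre = 2 ≤ 41, so it lies inside.
All remaining points lie in this disk, and no smaller disk contains both endpoints, so this is the minimum enclosing circle.
Diameter = 2r = 2√41 ≈ 12.81.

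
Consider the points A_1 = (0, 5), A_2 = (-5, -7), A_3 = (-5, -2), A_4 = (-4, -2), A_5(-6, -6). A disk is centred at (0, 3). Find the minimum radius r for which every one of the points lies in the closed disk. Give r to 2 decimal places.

The required radius is the distance from (0, 3) to the farthest point.
Squared distances: 4, 125, 50, 41, 117.
Maximum is 125, attained at A_2.
r = √125 ≈ 11.18.

11.18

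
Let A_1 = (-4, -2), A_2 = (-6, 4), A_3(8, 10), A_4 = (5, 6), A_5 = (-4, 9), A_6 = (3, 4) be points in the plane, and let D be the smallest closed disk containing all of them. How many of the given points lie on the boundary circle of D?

2

The minimum enclosing circle of a finite set is fixed by two of the points (as a diameter) or three (as a circumcircle).
The farthest pair is A_1–A_3 with squared distance 288. The circle on this segment as diameter has centre (2, 4) and r² = 288/4 = 72.
Check A_2: distance² to centre = 64 ≤ 72, so it lies inside.
All remaining points lie in this disk, and no smaller disk contains both endpoints, so this is the minimum enclosing circle.
The points at distance exactly r from the centre are A_1, A_3 — 2 points.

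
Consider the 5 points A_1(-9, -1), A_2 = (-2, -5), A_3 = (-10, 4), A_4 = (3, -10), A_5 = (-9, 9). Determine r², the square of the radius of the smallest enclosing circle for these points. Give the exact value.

The farthest pair is A_4–A_5 with squared distance 505. The circle on this segment as diameter has centre (-3, -0.5) and r² = 505/4 = 126.25.
Check A_1: distance² to centre = 36.25 ≤ 126.25, so it lies inside.
All remaining points lie in this disk, and no smaller disk contains both endpoints, so this is the minimum enclosing circle.

126.25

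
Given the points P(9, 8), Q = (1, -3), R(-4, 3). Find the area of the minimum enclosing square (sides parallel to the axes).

The bounding box has width 13 and height 11.
An axis-aligned square enclosing the set must have side ≥ max(width, height).
So the minimum side is max(13, 11) = 13.
Area = 13² = 169.

169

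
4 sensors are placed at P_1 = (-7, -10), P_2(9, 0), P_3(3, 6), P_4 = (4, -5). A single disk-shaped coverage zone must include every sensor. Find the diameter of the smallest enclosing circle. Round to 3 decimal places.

19.364

The minimum enclosing circle is determined by three boundary points: P_1, P_2, P_3.
Their circumcentre is (-2/13, -41/13) with r² = 15842/169.
The farthest remaining point P_4 is at distance² 3492/169 ≤ 15842/169.
Diameter = 2r = 2√(15842/169) ≈ 19.364.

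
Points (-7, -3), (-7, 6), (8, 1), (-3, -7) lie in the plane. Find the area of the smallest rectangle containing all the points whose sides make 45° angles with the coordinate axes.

In coordinates u = x + y, v = x − y the rectangle is axis-aligned; the map (x,y)→(u,v) scales areas by 2.
u-values: -10, -1, 9, -10; range = 9 − (-10) = 19.
v-values: -4, -13, 7, 4; range = 7 − (-13) = 20.
Area = (19 × 20) / 2 = 190.

190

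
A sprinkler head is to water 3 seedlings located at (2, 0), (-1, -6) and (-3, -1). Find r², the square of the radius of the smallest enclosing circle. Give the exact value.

Call the three points A, B, C in the order given.
Side lengths²: AB² = 45, AC² = 26, BC² = 29.
Since AB² = 45 < 29 + 26 = 55, the triangle is acute, so the smallest enclosing circle is the circumcircle.
Circumcentre = (-1/18, -49/18), r² = 1885/162.

1885/162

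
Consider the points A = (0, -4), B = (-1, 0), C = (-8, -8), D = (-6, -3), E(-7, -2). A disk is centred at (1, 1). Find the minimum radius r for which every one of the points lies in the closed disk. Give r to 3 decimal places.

The required radius is the distance from (1, 1) to the farthest point.
Squared distances: 26, 5, 162, 65, 73.
Maximum is 162, attained at C.
r = √162 ≈ 12.728.

12.728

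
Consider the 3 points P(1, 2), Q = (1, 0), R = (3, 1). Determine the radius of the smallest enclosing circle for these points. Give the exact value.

Side lengths²: PQ² = 4, PR² = 5, QR² = 5.
Since QR² = 5 < 5 + 4 = 9, the triangle is acute, so the smallest enclosing circle is the circumcircle.
Circumcentre = (1.75, 1), r² = 1.5625.
r = √(1.5625) = 1.25.

1.25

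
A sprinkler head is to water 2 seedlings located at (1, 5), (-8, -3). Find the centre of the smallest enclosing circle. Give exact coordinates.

(-3.5, 1)

The smallest circle enclosing two points has them as diameter endpoints.
Centre = midpoint = (-3.5, 1); r² = |(1, 5)−(-8, -3)|²/4 = 145/4 = 36.25.
Centre = (-3.5, 1).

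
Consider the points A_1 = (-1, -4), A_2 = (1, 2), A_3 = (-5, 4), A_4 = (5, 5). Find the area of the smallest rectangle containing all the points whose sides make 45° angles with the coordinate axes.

In coordinates u = x + y, v = x − y the rectangle is axis-aligned; the map (x,y)→(u,v) scales areas by 2.
u-values: -5, 3, -1, 10; range = 10 − (-5) = 15.
v-values: 3, -1, -9, 0; range = 3 − (-9) = 12.
Area = (15 × 12) / 2 = 90.

90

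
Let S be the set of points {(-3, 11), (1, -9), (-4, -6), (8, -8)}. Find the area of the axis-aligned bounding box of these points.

x ranges over [-4, 8], width 12.
y ranges over [-9, 11], height 20.
Area = 12 × 20 = 240.

240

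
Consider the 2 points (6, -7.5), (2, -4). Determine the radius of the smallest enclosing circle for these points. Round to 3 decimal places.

The smallest circle enclosing two points has them as diameter endpoints.
Centre = midpoint = (4, -5.75); r² = |(6, -7.5)−(2, -4)|²/4 = 28.25/4 = 7.0625.
r = √(7.0625) ≈ 2.658.

2.658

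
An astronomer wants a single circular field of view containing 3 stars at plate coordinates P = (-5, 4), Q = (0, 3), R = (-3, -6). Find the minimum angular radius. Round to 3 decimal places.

Side lengths²: PQ² = 26, PR² = 104, QR² = 90.
Since PR² = 104 < 90 + 26 = 116, the triangle is acute, so the smallest enclosing circle is the circumcircle.
Circumcentre = (-3.375, -0.875), r² = 26.40625.
r = √(26.40625) ≈ 5.139.

5.139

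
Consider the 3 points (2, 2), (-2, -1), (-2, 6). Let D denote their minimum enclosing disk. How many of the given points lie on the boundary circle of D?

3

Call the three points A, B, C in the order given.
Side lengths²: AB² = 25, AC² = 32, BC² = 49.
Since BC² = 49 < 32 + 25 = 57, the triangle is acute, so the smallest enclosing circle is the circumcircle.
Circumcentre = (-1.5, 2.5), r² = 12.5.
The points at distance exactly r from the centre are (2, 2), (-2, -1), (-2, 6) — 3 points.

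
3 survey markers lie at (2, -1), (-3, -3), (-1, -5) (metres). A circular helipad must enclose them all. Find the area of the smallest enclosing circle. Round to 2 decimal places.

23.24

Call the three points A, B, C in the order given.
Side lengths²: AB² = 29, AC² = 25, BC² = 8.
Since AB² = 29 < 25 + 8 = 33, the triangle is acute, so the smallest enclosing circle is the circumcircle.
Circumcentre = (-5/14, -33/14), r² = 725/98.
Area = π·r² = π·725/98 ≈ 23.24.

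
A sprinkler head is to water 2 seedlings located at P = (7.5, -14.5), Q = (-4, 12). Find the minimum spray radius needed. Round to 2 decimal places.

14.44

The smallest circle enclosing two points has them as diameter endpoints.
Centre = midpoint = (1.75, -1.25); r² = |PQ|²/4 = 834.5/4 = 208.625.
r = √(208.625) ≈ 14.44.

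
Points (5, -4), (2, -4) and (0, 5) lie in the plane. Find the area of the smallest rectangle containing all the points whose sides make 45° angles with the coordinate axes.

49

In coordinates u = x + y, v = x − y the rectangle is axis-aligned; the map (x,y)→(u,v) scales areas by 2.
u-values: 1, -2, 5; range = 5 − (-2) = 7.
v-values: 9, 6, -5; range = 9 − (-5) = 14.
Area = (7 × 14) / 2 = 49.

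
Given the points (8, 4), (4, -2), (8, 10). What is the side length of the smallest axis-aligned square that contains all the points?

12

The bounding box has width 4 and height 12.
An axis-aligned square enclosing the set must have side ≥ max(width, height).
So the minimum side is max(4, 12) = 12.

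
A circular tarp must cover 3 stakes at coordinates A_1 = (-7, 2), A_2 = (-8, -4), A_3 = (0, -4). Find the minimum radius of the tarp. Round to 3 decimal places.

4.673

Side lengths²: A_1A_2² = 37, A_1A_3² = 85, A_2A_3² = 64.
Since A_1A_3² = 85 < 64 + 37 = 101, the triangle is acute, so the smallest enclosing circle is the circumcircle.
Circumcentre = (-4, -19/12), r² = 3145/144.
r = √(3145/144) ≈ 4.673.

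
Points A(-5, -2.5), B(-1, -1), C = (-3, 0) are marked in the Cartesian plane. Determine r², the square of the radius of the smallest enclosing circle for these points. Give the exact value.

Side lengths²: AB² = 18.25, AC² = 10.25, BC² = 5.
Since AB² = 18.25 ≥ 10.25 + 5 = 15.25, the angle opposite AB is not acute, so the smallest enclosing circle has AB as diameter.
Centre = midpoint of AB = (-3, -1.75), r² = 18.25/4 = 4.5625.

4.5625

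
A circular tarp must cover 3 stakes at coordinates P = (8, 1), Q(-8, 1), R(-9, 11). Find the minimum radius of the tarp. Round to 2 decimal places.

9.86

Side lengths²: PQ² = 256, PR² = 389, QR² = 101.
Since PR² = 389 ≥ 256 + 101 = 357, the angle opposite PR is not acute, so the smallest enclosing circle has PR as diameter.
Centre = midpoint of PR = (-0.5, 6), r² = 389/4 = 97.25.
r = √(97.25) ≈ 9.86.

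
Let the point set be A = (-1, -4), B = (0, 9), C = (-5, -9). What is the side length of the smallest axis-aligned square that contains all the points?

The bounding box has width 5 and height 18.
An axis-aligned square enclosing the set must have side ≥ max(width, height).
So the minimum side is max(5, 18) = 18.

18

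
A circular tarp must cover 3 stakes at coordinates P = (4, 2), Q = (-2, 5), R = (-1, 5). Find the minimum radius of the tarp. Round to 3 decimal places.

3.354

Side lengths²: PQ² = 45, PR² = 34, QR² = 1.
Since PQ² = 45 ≥ 34 + 1 = 35, the angle opposite PQ is not acute, so the smallest enclosing circle has PQ as diameter.
Centre = midpoint of PQ = (1, 3.5), r² = 45/4 = 11.25.
r = √(11.25) ≈ 3.354.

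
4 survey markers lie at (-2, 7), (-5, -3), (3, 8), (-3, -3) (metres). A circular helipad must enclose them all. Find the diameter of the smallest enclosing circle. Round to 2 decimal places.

The farthest pair is (-5, -3)–(3, 8) with squared distance 185. The circle on this segment as diameter has centre (-1, 2.5) and r² = 185/4 = 46.25.
Check (-2, 7): distance² to centre = 21.25 ≤ 46.25, so it lies inside.
All remaining points lie in this disk, and no smaller disk contains both endpoints, so this is the minimum enclosing circle.
Diameter = 2r = 2√(46.25) ≈ 13.60.

13.60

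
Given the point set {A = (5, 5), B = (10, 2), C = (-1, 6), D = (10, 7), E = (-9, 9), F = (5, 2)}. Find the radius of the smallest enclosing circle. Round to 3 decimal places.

A smallest enclosing disk is always determined by at most three of the input points on its boundary.
The farthest pair is B–E with squared distance 410. The circle on this segment as diameter has centre (0.5, 5.5) and r² = 410/4 = 102.5.
Check A: distance² to centre = 20.5 ≤ 102.5, so it lies inside.
All remaining points lie in this disk, and no smaller disk contains both endpoints, so this is the minimum enclosing circle.
r = √(102.5) ≈ 10.124.

10.124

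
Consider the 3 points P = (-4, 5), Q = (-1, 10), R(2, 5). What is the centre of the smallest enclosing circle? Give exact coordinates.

(-1, 6.6)

Side lengths²: PQ² = 34, PR² = 36, QR² = 34.
Since PR² = 36 < 34 + 34 = 68, the triangle is acute, so the smallest enclosing circle is the circumcircle.
Circumcentre = (-1, 6.6), r² = 11.56.
Centre = (-1, 6.6).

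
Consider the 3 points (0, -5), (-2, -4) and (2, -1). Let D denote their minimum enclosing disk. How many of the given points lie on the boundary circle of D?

3

Call the three points A, B, C in the order given.
Side lengths²: AB² = 5, AC² = 20, BC² = 25.
Since BC² = 25 ≥ 20 + 5 = 25, the angle opposite BC is not acute, so the smallest enclosing circle has BC as diameter.
Centre = midpoint of BC = (0, -2.5), r² = 25/4 = 6.25.
The points at distance exactly r from the centre are (0, -5), (-2, -4), (2, -1) — 3 points.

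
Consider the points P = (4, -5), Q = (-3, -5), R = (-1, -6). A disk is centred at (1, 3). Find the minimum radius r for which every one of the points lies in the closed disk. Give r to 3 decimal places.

The required radius is the distance from (1, 3) to the farthest point.
Squared distances: 73, 80, 85.
Maximum is 85, attained at R.
r = √85 ≈ 9.220.

9.220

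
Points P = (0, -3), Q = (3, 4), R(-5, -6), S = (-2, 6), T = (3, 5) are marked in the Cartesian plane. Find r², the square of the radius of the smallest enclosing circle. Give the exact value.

The farthest pair is R–T with squared distance 185. The circle on this segment as diameter has centre (-1, -0.5) and r² = 185/4 = 46.25.
Check P: distance² to centre = 7.25 ≤ 46.25, so it lies inside.
All remaining points lie in this disk, and no smaller disk contains both endpoints, so this is the minimum enclosing circle.

46.25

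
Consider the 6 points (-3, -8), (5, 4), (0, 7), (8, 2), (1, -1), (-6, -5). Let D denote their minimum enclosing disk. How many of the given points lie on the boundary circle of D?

3

The minimum enclosing circle is determined by three boundary points: (-3, -8), (0, 7), (8, 2).
Their circumcentre is (11/18, -83/90) with r² = 255697/4050.
The farthest remaining point (-6, -5) is at distance² 244357/4050 ≤ 255697/4050.
The points at distance exactly r from the centre are (-3, -8), (0, 7), (8, 2) — 3 points.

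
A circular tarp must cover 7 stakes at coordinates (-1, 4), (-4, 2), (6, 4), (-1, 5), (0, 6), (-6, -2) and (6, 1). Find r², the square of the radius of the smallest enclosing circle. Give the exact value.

The minimum enclosing circle of a finite set is fixed by two of the points (as a diameter) or three (as a circumcircle).
The farthest pair is (6, 4)–(-6, -2) with squared distance 180. The circle on this segment as diameter has centre (0, 1) and r² = 180/4 = 45.
Check (-1, 4): distance² to centre = 10 ≤ 45, so it lies inside.
All remaining points lie in this disk, and no smaller disk contains both endpoints, so this is the minimum enclosing circle.

45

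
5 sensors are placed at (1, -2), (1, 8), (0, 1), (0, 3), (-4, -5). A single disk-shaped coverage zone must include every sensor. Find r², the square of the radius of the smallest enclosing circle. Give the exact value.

The farthest pair is (1, 8)–(-4, -5) with squared distance 194. The circle on this segment as diameter has centre (-1.5, 1.5) and r² = 194/4 = 48.5.
Check (1, -2): distance² to centre = 18.5 ≤ 48.5, so it lies inside.
All remaining points lie in this disk, and no smaller disk contains both endpoints, so this is the minimum enclosing circle.

48.5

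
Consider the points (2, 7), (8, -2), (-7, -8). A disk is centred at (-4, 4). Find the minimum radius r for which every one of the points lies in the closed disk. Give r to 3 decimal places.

13.416

The required radius is the distance from (-4, 4) to the farthest point.
Squared distances: 45, 180, 153.
Maximum is 180, attained at (8, -2).
r = √180 ≈ 13.416.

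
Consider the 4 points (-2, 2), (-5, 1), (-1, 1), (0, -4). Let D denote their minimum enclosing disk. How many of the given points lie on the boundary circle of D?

3

A smallest enclosing disk is always determined by at most three of the input points on its boundary.
The farthest pair is (-5, 1)–(0, -4) with squared distance 50. The circle on this segment as diameter has centre (-2.5, -1.5) and r² = 50/4 = 12.5.
Check (-2, 2): distance² to centre = 12.5 ≤ 12.5, so it lies inside.
All remaining points lie in this disk, and no smaller disk contains both endpoints, so this is the minimum enclosing circle.
The points at distance exactly r from the centre are (-2, 2), (-5, 1), (0, -4) — 3 points.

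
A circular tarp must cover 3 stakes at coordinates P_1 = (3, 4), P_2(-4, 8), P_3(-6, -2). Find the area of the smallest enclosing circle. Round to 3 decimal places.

Side lengths²: P_1P_2² = 65, P_1P_3² = 117, P_2P_3² = 104.
Since P_1P_3² = 117 < 104 + 65 = 169, the triangle is acute, so the smallest enclosing circle is the circumcircle.
Circumcentre = (-2.5, 2.5), r² = 32.5.
Area = π·r² = π·32.5 ≈ 102.102.

102.102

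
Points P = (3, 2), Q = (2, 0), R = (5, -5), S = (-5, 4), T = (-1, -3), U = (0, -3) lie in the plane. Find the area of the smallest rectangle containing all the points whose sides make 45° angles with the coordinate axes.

85.5

In coordinates u = x + y, v = x − y the rectangle is axis-aligned; the map (x,y)→(u,v) scales areas by 2.
u-values: 5, 2, 0, -1, -4, -3; range = 5 − (-4) = 9.
v-values: 1, 2, 10, -9, 2, 3; range = 10 − (-9) = 19.
Area = (9 × 19) / 2 = 85.5.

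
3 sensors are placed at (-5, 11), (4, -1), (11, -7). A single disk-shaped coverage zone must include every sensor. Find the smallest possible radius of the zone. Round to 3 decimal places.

12.042

Call the three points A, B, C in the order given.
Side lengths²: AB² = 225, AC² = 580, BC² = 85.
Since AC² = 580 ≥ 225 + 85 = 310, the angle opposite AC is not acute, so the smallest enclosing circle has AC as diameter.
Centre = midpoint of AC = (3, 2), r² = 580/4 = 145.
r = √145 ≈ 12.042.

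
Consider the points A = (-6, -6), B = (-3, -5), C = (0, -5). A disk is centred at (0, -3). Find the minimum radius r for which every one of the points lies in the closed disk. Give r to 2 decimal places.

6.71

The required radius is the distance from (0, -3) to the farthest point.
Squared distances: 45, 13, 4.
Maximum is 45, attained at A.
r = √45 ≈ 6.71.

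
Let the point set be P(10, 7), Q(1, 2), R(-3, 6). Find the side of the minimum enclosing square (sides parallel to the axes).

13

The bounding box has width 13 and height 5.
An axis-aligned square enclosing the set must have side ≥ max(width, height).
So the minimum side is max(13, 5) = 13.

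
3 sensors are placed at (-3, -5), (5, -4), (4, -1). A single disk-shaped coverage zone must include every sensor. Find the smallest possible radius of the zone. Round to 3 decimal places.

Call the three points A, B, C in the order given.
Side lengths²: AB² = 65, AC² = 65, BC² = 10.
Since AC² = 65 < 65 + 10 = 75, the triangle is acute, so the smallest enclosing circle is the circumcircle.
Circumcentre = (0.9, -3.7), r² = 16.9.
r = √(16.9) ≈ 4.111.

4.111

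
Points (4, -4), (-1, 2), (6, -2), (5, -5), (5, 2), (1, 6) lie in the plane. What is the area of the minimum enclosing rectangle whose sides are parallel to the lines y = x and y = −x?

In coordinates u = x + y, v = x − y the rectangle is axis-aligned; the map (x,y)→(u,v) scales areas by 2.
u-values: 0, 1, 4, 0, 7, 7; range = 7 − 0 = 7.
v-values: 8, -3, 8, 10, 3, -5; range = 10 − (-5) = 15.
Area = (7 × 15) / 2 = 52.5.

52.5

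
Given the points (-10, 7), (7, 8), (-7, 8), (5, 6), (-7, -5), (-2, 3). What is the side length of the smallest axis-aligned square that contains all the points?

The bounding box has width 17 and height 13.
An axis-aligned square enclosing the set must have side ≥ max(width, height).
So the minimum side is max(17, 13) = 17.

17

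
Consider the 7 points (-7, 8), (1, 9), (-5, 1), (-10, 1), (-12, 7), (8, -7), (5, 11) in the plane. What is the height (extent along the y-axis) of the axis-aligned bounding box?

max y = 11, min y = -7, so height = 18.

18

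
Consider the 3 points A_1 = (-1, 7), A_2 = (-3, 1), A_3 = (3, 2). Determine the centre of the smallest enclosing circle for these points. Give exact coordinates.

(-11/34, 117/34)

Side lengths²: A_1A_2² = 40, A_1A_3² = 41, A_2A_3² = 37.
Since A_1A_3² = 41 < 40 + 37 = 77, the triangle is acute, so the smallest enclosing circle is the circumcircle.
Circumcentre = (-11/34, 117/34), r² = 7585/578.
Centre = (-11/34, 117/34).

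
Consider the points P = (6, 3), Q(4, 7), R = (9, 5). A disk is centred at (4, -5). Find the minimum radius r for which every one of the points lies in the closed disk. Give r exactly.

12

The required radius is the distance from (4, -5) to the farthest point.
Squared distances: 68, 144, 125.
Maximum is 144, attained at Q.
r = √144 = 12.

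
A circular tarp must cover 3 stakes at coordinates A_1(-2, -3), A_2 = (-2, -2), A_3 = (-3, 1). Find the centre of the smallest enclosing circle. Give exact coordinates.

Side lengths²: A_1A_2² = 1, A_1A_3² = 17, A_2A_3² = 10.
Since A_1A_3² = 17 ≥ 10 + 1 = 11, the angle opposite A_1A_3 is not acute, so the smallest enclosing circle has A_1A_3 as diameter.
Centre = midpoint of A_1A_3 = (-2.5, -1), r² = 17/4 = 4.25.
Centre = (-2.5, -1).

(-2.5, -1)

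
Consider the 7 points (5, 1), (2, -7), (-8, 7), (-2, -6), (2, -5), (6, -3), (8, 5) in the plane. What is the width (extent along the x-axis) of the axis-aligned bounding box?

max x = 8, min x = -8, so width = 16.

16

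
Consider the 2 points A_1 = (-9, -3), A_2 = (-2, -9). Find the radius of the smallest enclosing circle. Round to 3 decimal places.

The smallest circle enclosing two points has them as diameter endpoints.
Centre = midpoint = (-5.5, -6); r² = |A_1A_2|²/4 = 85/4 = 21.25.
r = √(21.25) ≈ 4.610.

4.610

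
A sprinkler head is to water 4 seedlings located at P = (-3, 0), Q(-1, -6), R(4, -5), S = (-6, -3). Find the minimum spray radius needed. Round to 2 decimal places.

5.10

By Welzl's lemma the MEC is supported by two points (diametrically opposite) or three points (on a circumcircle).
The farthest pair is R–S with squared distance 104. The circle on this segment as diameter has centre (-1, -4) and r² = 104/4 = 26.
Check P: distance² to centre = 20 ≤ 26, so it lies inside.
All remaining points lie in this disk, and no smaller disk contains both endpoints, so this is the minimum enclosing circle.
r = √26 ≈ 5.10.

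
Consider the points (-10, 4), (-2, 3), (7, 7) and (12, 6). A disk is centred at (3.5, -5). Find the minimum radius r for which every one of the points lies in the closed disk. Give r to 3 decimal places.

16.225

The required radius is the distance from (3.5, -5) to the farthest point.
Squared distances: 263.25, 94.25, 156.25, 193.25.
Maximum is 263.25, attained at (-10, 4).
r = √(263.25) ≈ 16.225.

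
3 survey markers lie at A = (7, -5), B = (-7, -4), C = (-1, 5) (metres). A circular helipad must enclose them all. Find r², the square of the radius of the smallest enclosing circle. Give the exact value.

105001/1936

Side lengths²: AB² = 197, AC² = 164, BC² = 117.
Since AB² = 197 < 164 + 117 = 281, the triangle is acute, so the smallest enclosing circle is the circumcircle.
Circumcentre = (7/44, -25/11), r² = 105001/1936.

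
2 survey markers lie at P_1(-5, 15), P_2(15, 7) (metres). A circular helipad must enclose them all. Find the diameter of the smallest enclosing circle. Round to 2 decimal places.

21.54

The smallest circle enclosing two points has them as diameter endpoints.
Centre = midpoint = (5, 11); r² = |P_1P_2|²/4 = 464/4 = 116.
Diameter = 2r = 2√116 ≈ 21.54.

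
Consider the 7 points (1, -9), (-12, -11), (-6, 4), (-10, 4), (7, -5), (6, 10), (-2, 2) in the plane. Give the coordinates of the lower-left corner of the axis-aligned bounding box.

(-12, -11)

x-range [-12, 7], y-range [-11, 10].
The lower-left corner is (-12, -11).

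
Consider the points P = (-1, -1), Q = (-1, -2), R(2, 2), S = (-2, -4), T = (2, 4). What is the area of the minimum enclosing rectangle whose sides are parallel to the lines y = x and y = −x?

24

In coordinates u = x + y, v = x − y the rectangle is axis-aligned; the map (x,y)→(u,v) scales areas by 2.
u-values: -2, -3, 4, -6, 6; range = 6 − (-6) = 12.
v-values: 0, 1, 0, 2, -2; range = 2 − (-2) = 4.
Area = (12 × 4) / 2 = 24.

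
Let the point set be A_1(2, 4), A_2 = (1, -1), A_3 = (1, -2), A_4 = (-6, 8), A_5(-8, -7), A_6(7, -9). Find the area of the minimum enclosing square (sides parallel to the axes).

289

The bounding box has width 15 and height 17.
An axis-aligned square enclosing the set must have side ≥ max(width, height).
So the minimum side is max(15, 17) = 17.
Area = 17² = 289.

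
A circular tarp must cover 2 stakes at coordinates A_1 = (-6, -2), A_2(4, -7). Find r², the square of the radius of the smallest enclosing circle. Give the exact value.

31.25

The smallest circle enclosing two points has them as diameter endpoints.
Centre = midpoint = (-1, -4.5); r² = |A_1A_2|²/4 = 125/4 = 31.25.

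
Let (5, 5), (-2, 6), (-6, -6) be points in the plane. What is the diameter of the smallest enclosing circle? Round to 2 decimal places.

Call the three points A, B, C in the order given.
Side lengths²: AB² = 50, AC² = 242, BC² = 160.
Since AC² = 242 ≥ 160 + 50 = 210, the angle opposite AC is not acute, so the smallest enclosing circle has AC as diameter.
Centre = midpoint of AC = (-0.5, -0.5), r² = 242/4 = 60.5.
Diameter = 2r = 2√(60.5) ≈ 15.56.

15.56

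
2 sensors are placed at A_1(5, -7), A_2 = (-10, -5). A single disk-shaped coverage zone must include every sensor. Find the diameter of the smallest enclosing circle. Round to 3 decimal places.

15.133

The smallest circle enclosing two points has them as diameter endpoints.
Centre = midpoint = (-2.5, -6); r² = |A_1A_2|²/4 = 229/4 = 57.25.
Diameter = 2r = 2√(57.25) ≈ 15.133.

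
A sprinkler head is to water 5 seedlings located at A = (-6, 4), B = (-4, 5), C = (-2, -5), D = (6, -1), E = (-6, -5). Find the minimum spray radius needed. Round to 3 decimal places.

6.852

The minimum enclosing circle is determined by three boundary points: A, D, E.
Their circumcentre is (-5/6, -0.5) with r² = 845/18.
The farthest remaining point B is at distance² 725/18 ≤ 845/18.
r = √(845/18) ≈ 6.852.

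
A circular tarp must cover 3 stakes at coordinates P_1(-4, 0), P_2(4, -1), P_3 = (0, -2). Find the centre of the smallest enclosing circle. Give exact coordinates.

(0, -0.5)

Side lengths²: P_1P_2² = 65, P_1P_3² = 20, P_2P_3² = 17.
Since P_1P_2² = 65 ≥ 20 + 17 = 37, the angle opposite P_1P_2 is not acute, so the smallest enclosing circle has P_1P_2 as diameter.
Centre = midpoint of P_1P_2 = (0, -0.5), r² = 65/4 = 16.25.
Centre = (0, -0.5).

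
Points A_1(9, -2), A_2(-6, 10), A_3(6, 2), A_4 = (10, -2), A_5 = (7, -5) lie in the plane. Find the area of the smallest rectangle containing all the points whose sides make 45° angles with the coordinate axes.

In coordinates u = x + y, v = x − y the rectangle is axis-aligned; the map (x,y)→(u,v) scales areas by 2.
u-values: 7, 4, 8, 8, 2; range = 8 − 2 = 6.
v-values: 11, -16, 4, 12, 12; range = 12 − (-16) = 28.
Area = (6 × 28) / 2 = 84.

84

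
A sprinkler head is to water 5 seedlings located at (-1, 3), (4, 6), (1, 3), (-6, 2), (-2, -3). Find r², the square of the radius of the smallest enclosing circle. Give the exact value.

By Welzl's lemma the MEC is supported by two points (diametrically opposite) or three points (on a circumcircle).
The minimum enclosing circle is determined by three boundary points: (4, 6), (-6, 2), (-2, -3).
Their circumcentre is (-4/11, 53/22) with r² = 15457/484.
The farthest remaining point (1, 3) is at distance² 1069/484 ≤ 15457/484.

15457/484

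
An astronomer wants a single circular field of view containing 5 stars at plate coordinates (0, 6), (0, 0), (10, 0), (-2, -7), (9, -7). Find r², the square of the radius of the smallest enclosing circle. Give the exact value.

21625/338

By Welzl's lemma the MEC is supported by two points (diametrically opposite) or three points (on a circumcircle).
The minimum enclosing circle is determined by three boundary points: (0, 6), (-2, -7), (9, -7).
Their circumcentre is (3.5, -31/26) with r² = 21625/338.
The farthest remaining point (10, 0) is at distance² 14761/338 ≤ 21625/338.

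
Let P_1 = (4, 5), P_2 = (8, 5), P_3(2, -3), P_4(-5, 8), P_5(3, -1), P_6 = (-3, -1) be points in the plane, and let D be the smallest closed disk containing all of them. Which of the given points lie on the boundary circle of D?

By Welzl's lemma the MEC is supported by two points (diametrically opposite) or three points (on a circumcircle).
The minimum enclosing circle is determined by three boundary points: P_2, P_3, P_4.
Their circumcentre is (57/61, 247/61) with r² = 189125/3721.
The farthest remaining point P_6 is at distance² 152464/3721 ≤ 189125/3721.
The points at distance exactly r from the centre are P_2, P_3, P_4 — 3 points.

P_2, P_3, P_4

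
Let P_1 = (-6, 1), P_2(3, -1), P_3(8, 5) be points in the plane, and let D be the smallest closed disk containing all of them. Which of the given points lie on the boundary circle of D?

P_1, P_3

Side lengths²: P_1P_2² = 85, P_1P_3² = 212, P_2P_3² = 61.
Since P_1P_3² = 212 ≥ 85 + 61 = 146, the angle opposite P_1P_3 is not acute, so the smallest enclosing circle has P_1P_3 as diameter.
Centre = midpoint of P_1P_3 = (1, 3), r² = 212/4 = 53.
The points at distance exactly r from the centre are P_1, P_3 — 2 points.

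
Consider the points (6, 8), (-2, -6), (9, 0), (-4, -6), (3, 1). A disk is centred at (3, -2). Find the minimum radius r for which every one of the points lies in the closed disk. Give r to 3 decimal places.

The required radius is the distance from (3, -2) to the farthest point.
Squared distances: 109, 41, 40, 65, 9.
Maximum is 109, attained at (6, 8).
r = √109 ≈ 10.440.

10.440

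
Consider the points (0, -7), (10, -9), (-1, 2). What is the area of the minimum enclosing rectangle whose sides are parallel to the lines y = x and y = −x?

In coordinates u = x + y, v = x − y the rectangle is axis-aligned; the map (x,y)→(u,v) scales areas by 2.
u-values: -7, 1, 1; range = 1 − (-7) = 8.
v-values: 7, 19, -3; range = 19 − (-3) = 22.
Area = (8 × 22) / 2 = 88.

88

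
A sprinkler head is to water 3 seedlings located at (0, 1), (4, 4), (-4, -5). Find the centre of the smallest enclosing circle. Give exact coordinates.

(0, -0.5)

Call the three points A, B, C in the order given.
Side lengths²: AB² = 25, AC² = 52, BC² = 145.
Since BC² = 145 ≥ 52 + 25 = 77, the angle opposite BC is not acute, so the smallest enclosing circle has BC as diameter.
Centre = midpoint of BC = (0, -0.5), r² = 145/4 = 36.25.
Centre = (0, -0.5).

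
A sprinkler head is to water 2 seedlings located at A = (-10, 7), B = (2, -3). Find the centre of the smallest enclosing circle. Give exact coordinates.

(-4, 2)

The smallest circle enclosing two points has them as diameter endpoints.
Centre = midpoint = (-4, 2); r² = |AB|²/4 = 244/4 = 61.
Centre = (-4, 2).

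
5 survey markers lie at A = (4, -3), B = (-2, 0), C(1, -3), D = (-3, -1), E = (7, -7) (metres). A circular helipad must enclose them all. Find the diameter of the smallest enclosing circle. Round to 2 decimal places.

The minimum enclosing circle of a finite set is fixed by two of the points (as a diameter) or three (as a circumcircle).
The farthest pair is D–E with squared distance 136. The circle on this segment as diameter has centre (2, -4) and r² = 136/4 = 34.
Check A: distance² to centre = 5 ≤ 34, so it lies inside.
All remaining points lie in this disk, and no smaller disk contains both endpoints, so this is the minimum enclosing circle.
Diameter = 2r = 2√34 ≈ 11.66.

11.66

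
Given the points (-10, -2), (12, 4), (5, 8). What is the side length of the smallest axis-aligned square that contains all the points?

22

The bounding box has width 22 and height 10.
An axis-aligned square enclosing the set must have side ≥ max(width, height).
So the minimum side is max(22, 10) = 22.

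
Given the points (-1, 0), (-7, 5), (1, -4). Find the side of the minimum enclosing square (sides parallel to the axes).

9

The bounding box has width 8 and height 9.
An axis-aligned square enclosing the set must have side ≥ max(width, height).
So the minimum side is max(8, 9) = 9.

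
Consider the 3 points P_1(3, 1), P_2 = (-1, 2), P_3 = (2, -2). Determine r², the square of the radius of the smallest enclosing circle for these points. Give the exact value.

2125/338

Side lengths²: P_1P_2² = 17, P_1P_3² = 10, P_2P_3² = 25.
Since P_2P_3² = 25 < 17 + 10 = 27, the triangle is acute, so the smallest enclosing circle is the circumcircle.
Circumcentre = (17/26, 3/26), r² = 2125/338.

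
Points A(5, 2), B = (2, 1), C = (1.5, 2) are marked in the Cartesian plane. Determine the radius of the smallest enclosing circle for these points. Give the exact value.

Side lengths²: AB² = 10, AC² = 12.25, BC² = 1.25.
Since AC² = 12.25 ≥ 10 + 1.25 = 11.25, the angle opposite AC is not acute, so the smallest enclosing circle has AC as diameter.
Centre = midpoint of AC = (3.25, 2), r² = 12.25/4 = 3.0625.
r = √(3.0625) = 1.75.

1.75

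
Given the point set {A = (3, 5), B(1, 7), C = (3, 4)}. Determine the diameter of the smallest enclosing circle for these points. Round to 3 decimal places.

3.606

Side lengths²: AB² = 8, AC² = 1, BC² = 13.
Since BC² = 13 ≥ 8 + 1 = 9, the angle opposite BC is not acute, so the smallest enclosing circle has BC as diameter.
Centre = midpoint of BC = (2, 5.5), r² = 13/4 = 3.25.
Diameter = 2r = 2√(3.25) ≈ 3.606.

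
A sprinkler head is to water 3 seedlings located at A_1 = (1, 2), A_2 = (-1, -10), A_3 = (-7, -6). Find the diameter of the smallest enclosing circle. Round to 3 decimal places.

12.406

Side lengths²: A_1A_2² = 148, A_1A_3² = 128, A_2A_3² = 52.
Since A_1A_2² = 148 < 128 + 52 = 180, the triangle is acute, so the smallest enclosing circle is the circumcircle.
Circumcentre = (-1.2, -3.8), r² = 38.48.
Diameter = 2r = 2√(38.48) ≈ 12.406.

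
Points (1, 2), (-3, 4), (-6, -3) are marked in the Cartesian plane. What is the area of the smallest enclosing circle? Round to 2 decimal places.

Call the three points A, B, C in the order given.
Side lengths²: AB² = 20, AC² = 74, BC² = 58.
Since AC² = 74 < 58 + 20 = 78, the triangle is acute, so the smallest enclosing circle is the circumcircle.
Circumcentre = (-45/17, -5/17), r² = 5365/289.
Area = π·r² = π·5365/289 ≈ 58.32.

58.32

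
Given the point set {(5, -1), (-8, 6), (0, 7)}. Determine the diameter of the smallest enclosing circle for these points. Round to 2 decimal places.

Call the three points A, B, C in the order given.
Side lengths²: AB² = 218, AC² = 89, BC² = 65.
Since AB² = 218 ≥ 89 + 65 = 154, the angle opposite AB is not acute, so the smallest enclosing circle has AB as diameter.
Centre = midpoint of AB = (-1.5, 2.5), r² = 218/4 = 54.5.
Diameter = 2r = 2√(54.5) ≈ 14.76.

14.76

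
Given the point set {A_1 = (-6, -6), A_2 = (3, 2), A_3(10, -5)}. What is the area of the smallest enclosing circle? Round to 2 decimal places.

Side lengths²: A_1A_2² = 145, A_1A_3² = 257, A_2A_3² = 98.
Since A_1A_3² = 257 ≥ 145 + 98 = 243, the angle opposite A_1A_3 is not acute, so the smallest enclosing circle has A_1A_3 as diameter.
Centre = midpoint of A_1A_3 = (2, -5.5), r² = 257/4 = 64.25.
Area = π·r² = π·64.25 ≈ 201.85.

201.85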